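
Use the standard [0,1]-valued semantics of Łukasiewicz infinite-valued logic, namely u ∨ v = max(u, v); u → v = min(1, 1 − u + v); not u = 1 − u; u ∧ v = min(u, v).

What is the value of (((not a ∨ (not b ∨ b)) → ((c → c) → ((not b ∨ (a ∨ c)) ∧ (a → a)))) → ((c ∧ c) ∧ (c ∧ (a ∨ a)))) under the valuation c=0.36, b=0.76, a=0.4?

not a: Łukasiewicz ¬ gives 1 − 0.4 = 0.6
not b: Łukasiewicz ¬ gives 1 − 0.76 = 0.24
(not b ∨ b) = max(0.24, 0.76) = 0.76
(not a ∨ (not b ∨ b)) = max(0.6, 0.76) = 0.76
(c → c): min(1, 1 − 0.36 + 0.36) = 1
not b: Łukasiewicz ¬ gives 1 − 0.76 = 0.24
(a ∨ c) = max(0.4, 0.36) = 0.4
(not b ∨ (a ∨ c)) = max(0.24, 0.4) = 0.4
(a → a): min(1, 1 − 0.4 + 0.4) = 1
((not b ∨ (a ∨ c)) ∧ (a → a)) = min(0.4, 1) = 0.4
((c → c) → ((not b ∨ (a ∨ c)) ∧ (a → a))): min(1, 1 − 1 + 0.4) = 0.4
((not a ∨ (not b ∨ b)) → ((c → c) → ((not b ∨ (a ∨ c)) ∧ (a → a)))): min(1, 1 − 0.76 + 0.4) = 0.64
(c ∧ c) = min(0.36, 0.36) = 0.36
(a ∨ a) = max(0.4, 0.4) = 0.4
(c ∧ (a ∨ a)) = min(0.36, 0.4) = 0.36
((c ∧ c) ∧ (c ∧ (a ∨ a))) = min(0.36, 0.36) = 0.36
(((not a ∨ (not b ∨ b)) → ((c → c) → ((not b ∨ (a ∨ c)) ∧ (a → a)))) → ((c ∧ c) ∧ (c ∧ (a ∨ a)))): min(1, 1 − 0.64 + 0.36) = 0.72

0.72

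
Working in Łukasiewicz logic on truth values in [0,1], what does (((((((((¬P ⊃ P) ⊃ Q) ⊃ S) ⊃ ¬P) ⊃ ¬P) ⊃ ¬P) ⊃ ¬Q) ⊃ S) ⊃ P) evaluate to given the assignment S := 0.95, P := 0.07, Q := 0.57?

¬P: Łukasiewicz ¬ gives 1 − 0.07 = 0.93
(¬P ⊃ P): min(1, 1 − 0.93 + 0.07) = 0.14
((¬P ⊃ P) ⊃ Q): min(1, 1 − 0.14 + 0.57) = 1
(((¬P ⊃ P) ⊃ Q) ⊃ S): min(1, 1 − 1 + 0.95) = 0.95
¬P: Łukasiewicz ¬ gives 1 − 0.07 = 0.93
((((¬P ⊃ P) ⊃ Q) ⊃ S) ⊃ ¬P): min(1, 1 − 0.95 + 0.93) = 0.98
¬P: Łukasiewicz ¬ gives 1 − 0.07 = 0.93
(((((¬P ⊃ P) ⊃ Q) ⊃ S) ⊃ ¬P) ⊃ ¬P): min(1, 1 − 0.98 + 0.93) = 0.95
¬P: Łukasiewicz ¬ gives 1 − 0.07 = 0.93
((((((¬P ⊃ P) ⊃ Q) ⊃ S) ⊃ ¬P) ⊃ ¬P) ⊃ ¬P): min(1, 1 − 0.95 + 0.93) = 0.98
¬Q: Łukasiewicz ¬ gives 1 − 0.57 = 0.43
(((((((¬P ⊃ P) ⊃ Q) ⊃ S) ⊃ ¬P) ⊃ ¬P) ⊃ ¬P) ⊃ ¬Q): min(1, 1 − 0.98 + 0.43) = 0.45
((((((((¬P ⊃ P) ⊃ Q) ⊃ S) ⊃ ¬P) ⊃ ¬P) ⊃ ¬P) ⊃ ¬Q) ⊃ S): min(1, 1 − 0.45 + 0.95) = 1
(((((((((¬P ⊃ P) ⊃ Q) ⊃ S) ⊃ ¬P) ⊃ ¬P) ⊃ ¬P) ⊃ ¬Q) ⊃ S) ⊃ P): min(1, 1 − 1 + 0.07) = 0.07

0.07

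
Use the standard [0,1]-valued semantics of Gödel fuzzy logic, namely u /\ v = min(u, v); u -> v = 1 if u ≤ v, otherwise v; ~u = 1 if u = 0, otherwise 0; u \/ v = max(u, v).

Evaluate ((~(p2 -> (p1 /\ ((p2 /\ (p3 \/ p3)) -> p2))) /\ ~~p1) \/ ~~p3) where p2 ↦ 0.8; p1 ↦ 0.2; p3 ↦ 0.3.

(p3 \/ p3) = max(0.3, 0.3) = 0.3
(p2 /\ (p3 \/ p3)) = min(0.8, 0.3) = 0.3
((p2 /\ (p3 \/ p3)) -> p2): 0.3 ≤ 0.8, so result = 1
(p1 /\ ((p2 /\ (p3 \/ p3)) -> p2)) = min(0.2, 1) = 0.2
(p2 -> (p1 /\ ((p2 /\ (p3 \/ p3)) -> p2))): 0.8 > 0.2, so result = 0.2
~(p2 -> (p1 /\ ((p2 /\ (p3 \/ p3)) -> p2))): Gödel ¬ of 0.2 = 0 (operand ≠ 0)
~p1: Gödel ¬ of 0.2 = 0 (operand ≠ 0)
~~p1: Gödel ¬ of 0 = 1 (operand is 0)
(~(p2 -> (p1 /\ ((p2 /\ (p3 \/ p3)) -> p2))) /\ ~~p1) = min(0, 1) = 0
~p3: Gödel ¬ of 0.3 = 0 (operand ≠ 0)
~~p3: Gödel ¬ of 0 = 1 (operand is 0)
((~(p2 -> (p1 /\ ((p2 /\ (p3 \/ p3)) -> p2))) /\ ~~p1) \/ ~~p3) = max(0, 1) = 1

1.00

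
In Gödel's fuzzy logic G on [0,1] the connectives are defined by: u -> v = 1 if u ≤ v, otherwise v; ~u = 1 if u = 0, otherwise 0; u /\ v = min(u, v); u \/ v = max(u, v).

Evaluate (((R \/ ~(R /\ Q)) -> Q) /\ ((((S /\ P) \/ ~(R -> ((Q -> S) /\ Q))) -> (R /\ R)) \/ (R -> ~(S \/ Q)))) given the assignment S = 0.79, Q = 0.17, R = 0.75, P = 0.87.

(R /\ Q) = min(0.75, 0.17) = 0.17
~(R /\ Q): Gödel ¬ of 0.17 = 0 (operand ≠ 0)
(R \/ ~(R /\ Q)) = max(0.75, 0) = 0.75
((R \/ ~(R /\ Q)) -> Q): 0.75 > 0.17, so result = 0.17
(S /\ P) = min(0.79, 0.87) = 0.79
(Q -> S): 0.17 ≤ 0.79, so result = 1
((Q -> S) /\ Q) = min(1, 0.17) = 0.17
(R -> ((Q -> S) /\ Q)): 0.75 > 0.17, so result = 0.17
~(R -> ((Q -> S) /\ Q)): Gödel ¬ of 0.17 = 0 (operand ≠ 0)
((S /\ P) \/ ~(R -> ((Q -> S) /\ Q))) = max(0.79, 0) = 0.79
(R /\ R) = min(0.75, 0.75) = 0.75
(((S /\ P) \/ ~(R -> ((Q -> S) /\ Q))) -> (R /\ R)): 0.79 > 0.75, so result = 0.75
(S \/ Q) = max(0.79, 0.17) = 0.79
~(S \/ Q): Gödel ¬ of 0.79 = 0 (operand ≠ 0)
(R -> ~(S \/ Q)): 0.75 > 0, so result = 0
((((S /\ P) \/ ~(R -> ((Q -> S) /\ Q))) -> (R /\ R)) \/ (R -> ~(S \/ Q))) = max(0.75, 0) = 0.75
(((R \/ ~(R /\ Q)) -> Q) /\ ((((S /\ P) \/ ~(R -> ((Q -> S) /\ Q))) -> (R /\ R)) \/ (R -> ~(S \/ Q)))) = min(0.17, 0.75) = 0.17

0.17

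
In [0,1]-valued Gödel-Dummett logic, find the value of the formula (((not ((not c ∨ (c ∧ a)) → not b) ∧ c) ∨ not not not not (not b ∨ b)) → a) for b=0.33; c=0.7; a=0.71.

0.71

not c: Gödel ¬ of 0.7 = 0 (operand ≠ 0)
(c ∧ a) = min(0.7, 0.71) = 0.7
(not c ∨ (c ∧ a)) = max(0, 0.7) = 0.7
not b: Gödel ¬ of 0.33 = 0 (operand ≠ 0)
((not c ∨ (c ∧ a)) → not b): 0.7 > 0, so result = 0
not ((not c ∨ (c ∧ a)) → not b): Gödel ¬ of 0 = 1 (operand is 0)
(not ((not c ∨ (c ∧ a)) → not b) ∧ c) = min(1, 0.7) = 0.7
not b: Gödel ¬ of 0.33 = 0 (operand ≠ 0)
(not b ∨ b) = max(0, 0.33) = 0.33
not (not b ∨ b): Gödel ¬ of 0.33 = 0 (operand ≠ 0)
not not (not b ∨ b): Gödel ¬ of 0 = 1 (operand is 0)
not not not (not b ∨ b): Gödel ¬ of 1 = 0 (operand ≠ 0)
not not not not (not b ∨ b): Gödel ¬ of 0 = 1 (operand is 0)
((not ((not c ∨ (c ∧ a)) → not b) ∧ c) ∨ not not not not (not b ∨ b)) = max(0.7, 1) = 1
(((not ((not c ∨ (c ∧ a)) → not b) ∧ c) ∨ not not not not (not b ∨ b)) → a): 1 > 0.71, so result = 0.71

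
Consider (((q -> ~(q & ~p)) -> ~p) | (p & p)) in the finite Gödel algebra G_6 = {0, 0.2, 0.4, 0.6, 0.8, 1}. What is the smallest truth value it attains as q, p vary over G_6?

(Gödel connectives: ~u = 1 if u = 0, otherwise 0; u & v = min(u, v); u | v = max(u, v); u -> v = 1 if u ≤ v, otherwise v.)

0.20

The minimum is attained at q = 0, p = 0.2:
  ~p: Gödel ¬ of 0.2 = 0 (operand ≠ 0)
  (q & ~p) = min(0, 0) = 0
  ~(q & ~p): Gödel ¬ of 0 = 1 (operand is 0)
  (q -> ~(q & ~p)): 0 ≤ 1, so result = 1
  ~p: Gödel ¬ of 0.2 = 0 (operand ≠ 0)
  ((q -> ~(q & ~p)) -> ~p): 1 > 0, so result = 0
  (p & p) = min(0.2, 0.2) = 0.2
  (((q -> ~(q & ~p)) -> ~p) | (p & p)) = max(0, 0.2) = 0.2
Checking all 36 assignments confirms none give a value below 0.20.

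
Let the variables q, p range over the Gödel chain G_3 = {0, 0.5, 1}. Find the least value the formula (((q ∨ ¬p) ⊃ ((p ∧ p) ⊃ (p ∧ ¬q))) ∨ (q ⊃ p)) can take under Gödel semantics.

The minimum is attained at q = 1, p = 0.5:
  ¬p: Gödel ¬ of 0.5 = 0 (operand ≠ 0)
  (q ∨ ¬p) = max(1, 0) = 1
  (p ∧ p) = min(0.5, 0.5) = 0.5
  ¬q: Gödel ¬ of 1 = 0 (operand ≠ 0)
  (p ∧ ¬q) = min(0.5, 0) = 0
  ((p ∧ p) ⊃ (p ∧ ¬q)): 0.5 > 0, so result = 0
  ((q ∨ ¬p) ⊃ ((p ∧ p) ⊃ (p ∧ ¬q))): 1 > 0, so result = 0
  (q ⊃ p): 1 > 0.5, so result = 0.5
  (((q ∨ ¬p) ⊃ ((p ∧ p) ⊃ (p ∧ ¬q))) ∨ (q ⊃ p)) = max(0, 0.5) = 0.5
Checking all 9 assignments confirms none give a value below 0.50.

0.50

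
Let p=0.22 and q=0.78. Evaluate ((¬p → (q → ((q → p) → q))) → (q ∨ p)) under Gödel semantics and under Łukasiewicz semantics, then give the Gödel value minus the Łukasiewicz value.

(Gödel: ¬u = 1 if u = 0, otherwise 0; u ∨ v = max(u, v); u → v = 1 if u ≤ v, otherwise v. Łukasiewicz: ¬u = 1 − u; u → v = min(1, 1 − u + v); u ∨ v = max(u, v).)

0.00

Gödel evaluation:
  ¬p: Gödel ¬ of 0.22 = 0 (operand ≠ 0)
  (q → p): 0.78 > 0.22, so result = 0.22
  ((q → p) → q): 0.22 ≤ 0.78, so result = 1
  (q → ((q → p) → q)): 0.78 ≤ 1, so result = 1
  (¬p → (q → ((q → p) → q))): 0 ≤ 1, so result = 1
  (q ∨ p) = max(0.78, 0.22) = 0.78
  ((¬p → (q → ((q → p) → q))) → (q ∨ p)): 1 > 0.78, so result = 0.78
  Gödel value = 0.78
Łukasiewicz evaluation:
  ¬p: Łukasiewicz ¬ gives 1 − 0.22 = 0.78
  (q → p): min(1, 1 − 0.78 + 0.22) = 0.44
  ((q → p) → q): min(1, 1 − 0.44 + 0.78) = 1
  (q → ((q → p) → q)): min(1, 1 − 0.78 + 1) = 1
  (¬p → (q → ((q → p) → q))): min(1, 1 − 0.78 + 1) = 1
  (q ∨ p) = max(0.78, 0.22) = 0.78
  ((¬p → (q → ((q → p) → q))) → (q ∨ p)): min(1, 1 − 1 + 0.78) = 0.78
  Łukasiewicz value = 0.78
Difference: 0.78 − 0.78 = 0.00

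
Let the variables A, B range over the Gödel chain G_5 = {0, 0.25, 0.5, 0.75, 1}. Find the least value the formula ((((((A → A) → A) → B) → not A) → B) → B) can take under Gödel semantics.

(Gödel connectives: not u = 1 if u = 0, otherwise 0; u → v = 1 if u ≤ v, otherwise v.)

0.25

The minimum is attained at A = 0.25, B = 0.25:
  (A → A): 0.25 ≤ 0.25, so result = 1
  ((A → A) → A): 1 > 0.25, so result = 0.25
  (((A → A) → A) → B): 0.25 ≤ 0.25, so result = 1
  not A: Gödel ¬ of 0.25 = 0 (operand ≠ 0)
  ((((A → A) → A) → B) → not A): 1 > 0, so result = 0
  (((((A → A) → A) → B) → not A) → B): 0 ≤ 0.25, so result = 1
  ((((((A → A) → A) → B) → not A) → B) → B): 1 > 0.25, so result = 0.25
Checking all 25 assignments confirms none give a value below 0.25.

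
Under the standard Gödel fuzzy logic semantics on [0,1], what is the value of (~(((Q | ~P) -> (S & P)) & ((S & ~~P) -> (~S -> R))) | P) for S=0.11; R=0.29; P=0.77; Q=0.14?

0.77

~P: Gödel ¬ of 0.77 = 0 (operand ≠ 0)
(Q | ~P) = max(0.14, 0) = 0.14
(S & P) = min(0.11, 0.77) = 0.11
((Q | ~P) -> (S & P)): 0.14 > 0.11, so result = 0.11
~P: Gödel ¬ of 0.77 = 0 (operand ≠ 0)
~~P: Gödel ¬ of 0 = 1 (operand is 0)
(S & ~~P) = min(0.11, 1) = 0.11
~S: Gödel ¬ of 0.11 = 0 (operand ≠ 0)
(~S -> R): 0 ≤ 0.29, so result = 1
((S & ~~P) -> (~S -> R)): 0.11 ≤ 1, so result = 1
(((Q | ~P) -> (S & P)) & ((S & ~~P) -> (~S -> R))) = min(0.11, 1) = 0.11
~(((Q | ~P) -> (S & P)) & ((S & ~~P) -> (~S -> R))): Gödel ¬ of 0.11 = 0 (operand ≠ 0)
(~(((Q | ~P) -> (S & P)) & ((S & ~~P) -> (~S -> R))) | P) = max(0, 0.77) = 0.77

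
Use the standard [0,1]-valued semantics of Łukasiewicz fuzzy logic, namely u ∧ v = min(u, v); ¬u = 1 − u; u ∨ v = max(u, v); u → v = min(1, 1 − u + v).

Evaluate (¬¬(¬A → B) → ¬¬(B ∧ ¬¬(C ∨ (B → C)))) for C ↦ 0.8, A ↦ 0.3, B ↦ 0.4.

¬A: Łukasiewicz ¬ gives 1 − 0.3 = 0.7
(¬A → B): min(1, 1 − 0.7 + 0.4) = 0.7
¬(¬A → B): Łukasiewicz ¬ gives 1 − 0.7 = 0.3
¬¬(¬A → B): Łukasiewicz ¬ gives 1 − 0.3 = 0.7
(B → C): min(1, 1 − 0.4 + 0.8) = 1
(C ∨ (B → C)) = max(0.8, 1) = 1
¬(C ∨ (B → C)): Łukasiewicz ¬ gives 1 − 1 = 0
¬¬(C ∨ (B → C)): Łukasiewicz ¬ gives 1 − 0 = 1
(B ∧ ¬¬(C ∨ (B → C))) = min(0.4, 1) = 0.4
¬(B ∧ ¬¬(C ∨ (B → C))): Łukasiewicz ¬ gives 1 − 0.4 = 0.6
¬¬(B ∧ ¬¬(C ∨ (B → C))): Łukasiewicz ¬ gives 1 − 0.6 = 0.4
(¬¬(¬A → B) → ¬¬(B ∧ ¬¬(C ∨ (B → C)))): min(1, 1 − 0.7 + 0.4) = 0.7

0.70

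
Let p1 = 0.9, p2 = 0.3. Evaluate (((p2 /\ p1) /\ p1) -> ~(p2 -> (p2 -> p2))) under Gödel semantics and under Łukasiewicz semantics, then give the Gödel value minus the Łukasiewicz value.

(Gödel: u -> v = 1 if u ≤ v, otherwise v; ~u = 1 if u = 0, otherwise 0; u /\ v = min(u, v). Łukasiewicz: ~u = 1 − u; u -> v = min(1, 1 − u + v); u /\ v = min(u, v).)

-0.70

Gödel evaluation:
  (p2 /\ p1) = min(0.3, 0.9) = 0.3
  ((p2 /\ p1) /\ p1) = min(0.3, 0.9) = 0.3
  (p2 -> p2): 0.3 ≤ 0.3, so result = 1
  (p2 -> (p2 -> p2)): 0.3 ≤ 1, so result = 1
  ~(p2 -> (p2 -> p2)): Gödel ¬ of 1 = 0 (operand ≠ 0)
  (((p2 /\ p1) /\ p1) -> ~(p2 -> (p2 -> p2))): 0.3 > 0, so result = 0
  Gödel value = 0
Łukasiewicz evaluation:
  (p2 /\ p1) = min(0.3, 0.9) = 0.3
  ((p2 /\ p1) /\ p1) = min(0.3, 0.9) = 0.3
  (p2 -> p2): min(1, 1 − 0.3 + 0.3) = 1
  (p2 -> (p2 -> p2)): min(1, 1 − 0.3 + 1) = 1
  ~(p2 -> (p2 -> p2)): Łukasiewicz ¬ gives 1 − 1 = 0
  (((p2 /\ p1) /\ p1) -> ~(p2 -> (p2 -> p2))): min(1, 1 − 0.3 + 0) = 0.7
  Łukasiewicz value = 0.7
Difference: 0 − 0.7 = -0.70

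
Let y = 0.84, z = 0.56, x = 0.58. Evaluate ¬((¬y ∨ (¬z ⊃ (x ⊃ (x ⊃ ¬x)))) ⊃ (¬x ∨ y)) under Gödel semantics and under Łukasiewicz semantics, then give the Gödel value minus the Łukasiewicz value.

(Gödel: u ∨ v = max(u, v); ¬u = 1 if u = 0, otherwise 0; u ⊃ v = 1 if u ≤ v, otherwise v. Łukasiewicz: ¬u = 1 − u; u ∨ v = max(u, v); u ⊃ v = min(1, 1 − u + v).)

Gödel evaluation:
  ¬y: Gödel ¬ of 0.84 = 0 (operand ≠ 0)
  ¬z: Gödel ¬ of 0.56 = 0 (operand ≠ 0)
  ¬x: Gödel ¬ of 0.58 = 0 (operand ≠ 0)
  (x ⊃ ¬x): 0.58 > 0, so result = 0
  (x ⊃ (x ⊃ ¬x)): 0.58 > 0, so result = 0
  (¬z ⊃ (x ⊃ (x ⊃ ¬x))): 0 ≤ 0, so result = 1
  (¬y ∨ (¬z ⊃ (x ⊃ (x ⊃ ¬x)))) = max(0, 1) = 1
  ¬x: Gödel ¬ of 0.58 = 0 (operand ≠ 0)
  (¬x ∨ y) = max(0, 0.84) = 0.84
  ((¬y ∨ (¬z ⊃ (x ⊃ (x ⊃ ¬x)))) ⊃ (¬x ∨ y)): 1 > 0.84, so result = 0.84
  ¬((¬y ∨ (¬z ⊃ (x ⊃ (x ⊃ ¬x)))) ⊃ (¬x ∨ y)): Gödel ¬ of 0.84 = 0 (operand ≠ 0)
  Gödel value = 0
Łukasiewicz evaluation:
  ¬y: Łukasiewicz ¬ gives 1 − 0.84 = 0.16
  ¬z: Łukasiewicz ¬ gives 1 − 0.56 = 0.44
  ¬x: Łukasiewicz ¬ gives 1 − 0.58 = 0.42
  (x ⊃ ¬x): min(1, 1 − 0.58 + 0.42) = 0.84
  (x ⊃ (x ⊃ ¬x)): min(1, 1 − 0.58 + 0.84) = 1
  (¬z ⊃ (x ⊃ (x ⊃ ¬x))): min(1, 1 − 0.44 + 1) = 1
  (¬y ∨ (¬z ⊃ (x ⊃ (x ⊃ ¬x)))) = max(0.16, 1) = 1
  ¬x: Łukasiewicz ¬ gives 1 − 0.58 = 0.42
  (¬x ∨ y) = max(0.42, 0.84) = 0.84
  ((¬y ∨ (¬z ⊃ (x ⊃ (x ⊃ ¬x)))) ⊃ (¬x ∨ y)): min(1, 1 − 1 + 0.84) = 0.84
  ¬((¬y ∨ (¬z ⊃ (x ⊃ (x ⊃ ¬x)))) ⊃ (¬x ∨ y)): Łukasiewicz ¬ gives 1 − 0.84 = 0.16
  Łukasiewicz value = 0.16
Difference: 0 − 0.16 = -0.16

-0.16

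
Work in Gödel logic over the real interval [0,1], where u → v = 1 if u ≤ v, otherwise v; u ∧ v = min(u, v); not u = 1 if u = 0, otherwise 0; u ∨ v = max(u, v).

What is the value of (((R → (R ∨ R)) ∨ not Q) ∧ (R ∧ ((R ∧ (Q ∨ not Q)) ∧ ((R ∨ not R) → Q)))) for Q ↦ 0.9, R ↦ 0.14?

(R ∨ R) = max(0.14, 0.14) = 0.14
(R → (R ∨ R)): 0.14 ≤ 0.14, so result = 1
not Q: Gödel ¬ of 0.9 = 0 (operand ≠ 0)
((R → (R ∨ R)) ∨ not Q) = max(1, 0) = 1
not Q: Gödel ¬ of 0.9 = 0 (operand ≠ 0)
(Q ∨ not Q) = max(0.9, 0) = 0.9
(R ∧ (Q ∨ not Q)) = min(0.14, 0.9) = 0.14
not R: Gödel ¬ of 0.14 = 0 (operand ≠ 0)
(R ∨ not R) = max(0.14, 0) = 0.14
((R ∨ not R) → Q): 0.14 ≤ 0.9, so result = 1
((R ∧ (Q ∨ not Q)) ∧ ((R ∨ not R) → Q)) = min(0.14, 1) = 0.14
(R ∧ ((R ∧ (Q ∨ not Q)) ∧ ((R ∨ not R) → Q))) = min(0.14, 0.14) = 0.14
(((R → (R ∨ R)) ∨ not Q) ∧ (R ∧ ((R ∧ (Q ∨ not Q)) ∧ ((R ∨ not R) → Q)))) = min(1, 0.14) = 0.14

0.14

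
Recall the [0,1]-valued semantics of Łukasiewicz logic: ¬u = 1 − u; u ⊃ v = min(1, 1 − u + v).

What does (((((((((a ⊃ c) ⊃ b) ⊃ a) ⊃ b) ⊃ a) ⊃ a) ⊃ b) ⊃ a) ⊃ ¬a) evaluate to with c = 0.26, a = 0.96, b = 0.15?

0.04

(a ⊃ c): min(1, 1 − 0.96 + 0.26) = 0.3
((a ⊃ c) ⊃ b): min(1, 1 − 0.3 + 0.15) = 0.85
(((a ⊃ c) ⊃ b) ⊃ a): min(1, 1 − 0.85 + 0.96) = 1
((((a ⊃ c) ⊃ b) ⊃ a) ⊃ b): min(1, 1 − 1 + 0.15) = 0.15
(((((a ⊃ c) ⊃ b) ⊃ a) ⊃ b) ⊃ a): min(1, 1 − 0.15 + 0.96) = 1
((((((a ⊃ c) ⊃ b) ⊃ a) ⊃ b) ⊃ a) ⊃ a): min(1, 1 − 1 + 0.96) = 0.96
(((((((a ⊃ c) ⊃ b) ⊃ a) ⊃ b) ⊃ a) ⊃ a) ⊃ b): min(1, 1 − 0.96 + 0.15) = 0.19
((((((((a ⊃ c) ⊃ b) ⊃ a) ⊃ b) ⊃ a) ⊃ a) ⊃ b) ⊃ a): min(1, 1 − 0.19 + 0.96) = 1
¬a: Łukasiewicz ¬ gives 1 − 0.96 = 0.04
(((((((((a ⊃ c) ⊃ b) ⊃ a) ⊃ b) ⊃ a) ⊃ a) ⊃ b) ⊃ a) ⊃ ¬a): min(1, 1 − 1 + 0.04) = 0.04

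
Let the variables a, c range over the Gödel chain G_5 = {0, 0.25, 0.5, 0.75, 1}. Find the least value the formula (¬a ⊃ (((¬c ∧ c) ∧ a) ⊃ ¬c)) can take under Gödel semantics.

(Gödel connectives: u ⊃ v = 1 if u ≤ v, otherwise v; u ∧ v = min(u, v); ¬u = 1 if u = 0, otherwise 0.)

Every assignment gives 1. For instance at a = 0, c = 0:
  ¬a: Gödel ¬ of 0 = 1 (operand is 0)
  ¬c: Gödel ¬ of 0 = 1 (operand is 0)
  (¬c ∧ c) = min(1, 0) = 0
  ((¬c ∧ c) ∧ a) = min(0, 0) = 0
  ¬c: Gödel ¬ of 0 = 1 (operand is 0)
  (((¬c ∧ c) ∧ a) ⊃ ¬c): 0 ≤ 1, so result = 1
  (¬a ⊃ (((¬c ∧ c) ∧ a) ⊃ ¬c)): 1 ≤ 1, so result = 1
All 25 assignments give value 1 — the formula is a G_5-tautology.

1.00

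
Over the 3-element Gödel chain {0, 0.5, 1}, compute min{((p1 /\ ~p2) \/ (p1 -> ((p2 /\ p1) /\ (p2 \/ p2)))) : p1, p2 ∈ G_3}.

0.50

The minimum is attained at p1 = 0.5, p2 = 0:
  ~p2: Gödel ¬ of 0 = 1 (operand is 0)
  (p1 /\ ~p2) = min(0.5, 1) = 0.5
  (p2 /\ p1) = min(0, 0.5) = 0
  (p2 \/ p2) = max(0, 0) = 0
  ((p2 /\ p1) /\ (p2 \/ p2)) = min(0, 0) = 0
  (p1 -> ((p2 /\ p1) /\ (p2 \/ p2))): 0.5 > 0, so result = 0
  ((p1 /\ ~p2) \/ (p1 -> ((p2 /\ p1) /\ (p2 \/ p2)))) = max(0.5, 0) = 0.5
Checking all 9 assignments confirms none give a value below 0.50.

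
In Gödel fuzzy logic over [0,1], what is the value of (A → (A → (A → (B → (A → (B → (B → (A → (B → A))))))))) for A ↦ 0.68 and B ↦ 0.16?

1.00

(B → A): 0.16 ≤ 0.68, so result = 1
(A → (B → A)): 0.68 ≤ 1, so result = 1
(B → (A → (B → A))): 0.16 ≤ 1, so result = 1
(B → (B → (A → (B → A)))): 0.16 ≤ 1, so result = 1
(A → (B → (B → (A → (B → A))))): 0.68 ≤ 1, so result = 1
(B → (A → (B → (B → (A → (B → A)))))): 0.16 ≤ 1, so result = 1
(A → (B → (A → (B → (B → (A → (B → A))))))): 0.68 ≤ 1, so result = 1
(A → (A → (B → (A → (B → (B → (A → (B → A)))))))): 0.68 ≤ 1, so result = 1
(A → (A → (A → (B → (A → (B → (B → (A → (B → A))))))))): 0.68 ≤ 1, so result = 1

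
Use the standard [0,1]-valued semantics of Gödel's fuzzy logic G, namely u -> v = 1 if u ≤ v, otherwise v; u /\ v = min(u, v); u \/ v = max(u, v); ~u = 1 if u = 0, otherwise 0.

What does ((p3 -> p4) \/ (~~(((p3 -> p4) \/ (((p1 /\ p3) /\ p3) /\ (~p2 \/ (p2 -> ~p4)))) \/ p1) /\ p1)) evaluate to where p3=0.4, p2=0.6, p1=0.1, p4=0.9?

1.00

(p3 -> p4): 0.4 ≤ 0.9, so result = 1
(p3 -> p4): 0.4 ≤ 0.9, so result = 1
(p1 /\ p3) = min(0.1, 0.4) = 0.1
((p1 /\ p3) /\ p3) = min(0.1, 0.4) = 0.1
~p2: Gödel ¬ of 0.6 = 0 (operand ≠ 0)
~p4: Gödel ¬ of 0.9 = 0 (operand ≠ 0)
(p2 -> ~p4): 0.6 > 0, so result = 0
(~p2 \/ (p2 -> ~p4)) = max(0, 0) = 0
(((p1 /\ p3) /\ p3) /\ (~p2 \/ (p2 -> ~p4))) = min(0.1, 0) = 0
((p3 -> p4) \/ (((p1 /\ p3) /\ p3) /\ (~p2 \/ (p2 -> ~p4)))) = max(1, 0) = 1
(((p3 -> p4) \/ (((p1 /\ p3) /\ p3) /\ (~p2 \/ (p2 -> ~p4)))) \/ p1) = max(1, 0.1) = 1
~(((p3 -> p4) \/ (((p1 /\ p3) /\ p3) /\ (~p2 \/ (p2 -> ~p4)))) \/ p1): Gödel ¬ of 1 = 0 (operand ≠ 0)
~~(((p3 -> p4) \/ (((p1 /\ p3) /\ p3) /\ (~p2 \/ (p2 -> ~p4)))) \/ p1): Gödel ¬ of 0 = 1 (operand is 0)
(~~(((p3 -> p4) \/ (((p1 /\ p3) /\ p3) /\ (~p2 \/ (p2 -> ~p4)))) \/ p1) /\ p1) = min(1, 0.1) = 0.1
((p3 -> p4) \/ (~~(((p3 -> p4) \/ (((p1 /\ p3) /\ p3) /\ (~p2 \/ (p2 -> ~p4)))) \/ p1) /\ p1)) = max(1, 0.1) = 1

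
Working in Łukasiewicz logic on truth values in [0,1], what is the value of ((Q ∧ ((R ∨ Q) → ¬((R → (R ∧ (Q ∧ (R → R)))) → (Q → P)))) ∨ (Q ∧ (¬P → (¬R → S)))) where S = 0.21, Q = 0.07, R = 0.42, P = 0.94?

(R ∨ Q) = max(0.42, 0.07) = 0.42
(R → R): min(1, 1 − 0.42 + 0.42) = 1
(Q ∧ (R → R)) = min(0.07, 1) = 0.07
(R ∧ (Q ∧ (R → R))) = min(0.42, 0.07) = 0.07
(R → (R ∧ (Q ∧ (R → R)))): min(1, 1 − 0.42 + 0.07) = 0.65
(Q → P): min(1, 1 − 0.07 + 0.94) = 1
((R → (R ∧ (Q ∧ (R → R)))) → (Q → P)): min(1, 1 − 0.65 + 1) = 1
¬((R → (R ∧ (Q ∧ (R → R)))) → (Q → P)): Łukasiewicz ¬ gives 1 − 1 = 0
((R ∨ Q) → ¬((R → (R ∧ (Q ∧ (R → R)))) → (Q → P))): min(1, 1 − 0.42 + 0) = 0.58
(Q ∧ ((R ∨ Q) → ¬((R → (R ∧ (Q ∧ (R → R)))) → (Q → P)))) = min(0.07, 0.58) = 0.07
¬P: Łukasiewicz ¬ gives 1 − 0.94 = 0.06
¬R: Łukasiewicz ¬ gives 1 − 0.42 = 0.58
(¬R → S): min(1, 1 − 0.58 + 0.21) = 0.63
(¬P → (¬R → S)): min(1, 1 − 0.06 + 0.63) = 1
(Q ∧ (¬P → (¬R → S))) = min(0.07, 1) = 0.07
((Q ∧ ((R ∨ Q) → ¬((R → (R ∧ (Q ∧ (R → R)))) → (Q → P)))) ∨ (Q ∧ (¬P → (¬R → S)))) = max(0.07, 0.07) = 0.07

0.07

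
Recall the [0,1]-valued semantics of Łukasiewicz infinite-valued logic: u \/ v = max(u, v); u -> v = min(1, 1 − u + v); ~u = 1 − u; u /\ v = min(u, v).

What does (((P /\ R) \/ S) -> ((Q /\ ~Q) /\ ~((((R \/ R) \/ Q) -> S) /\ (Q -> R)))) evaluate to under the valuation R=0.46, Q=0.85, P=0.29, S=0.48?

0.67

(P /\ R) = min(0.29, 0.46) = 0.29
((P /\ R) \/ S) = max(0.29, 0.48) = 0.48
~Q: Łukasiewicz ¬ gives 1 − 0.85 = 0.15
(Q /\ ~Q) = min(0.85, 0.15) = 0.15
(R \/ R) = max(0.46, 0.46) = 0.46
((R \/ R) \/ Q) = max(0.46, 0.85) = 0.85
(((R \/ R) \/ Q) -> S): min(1, 1 − 0.85 + 0.48) = 0.63
(Q -> R): min(1, 1 − 0.85 + 0.46) = 0.61
((((R \/ R) \/ Q) -> S) /\ (Q -> R)) = min(0.63, 0.61) = 0.61
~((((R \/ R) \/ Q) -> S) /\ (Q -> R)): Łukasiewicz ¬ gives 1 − 0.61 = 0.39
((Q /\ ~Q) /\ ~((((R \/ R) \/ Q) -> S) /\ (Q -> R))) = min(0.15, 0.39) = 0.15
(((P /\ R) \/ S) -> ((Q /\ ~Q) /\ ~((((R \/ R) \/ Q) -> S) /\ (Q -> R)))): min(1, 1 − 0.48 + 0.15) = 0.67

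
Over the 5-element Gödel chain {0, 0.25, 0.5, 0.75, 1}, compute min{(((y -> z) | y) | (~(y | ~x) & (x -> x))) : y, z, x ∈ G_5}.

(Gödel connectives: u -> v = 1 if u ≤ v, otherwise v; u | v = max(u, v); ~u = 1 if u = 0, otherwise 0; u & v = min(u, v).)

The minimum is attained at y = 0.25, z = 0, x = 0:
  (y -> z): 0.25 > 0, so result = 0
  ((y -> z) | y) = max(0, 0.25) = 0.25
  ~x: Gödel ¬ of 0 = 1 (operand is 0)
  (y | ~x) = max(0.25, 1) = 1
  ~(y | ~x): Gödel ¬ of 1 = 0 (operand ≠ 0)
  (x -> x): 0 ≤ 0, so result = 1
  (~(y | ~x) & (x -> x)) = min(0, 1) = 0
  (((y -> z) | y) | (~(y | ~x) & (x -> x))) = max(0.25, 0) = 0.25
Checking all 125 assignments confirms none give a value below 0.25.

0.25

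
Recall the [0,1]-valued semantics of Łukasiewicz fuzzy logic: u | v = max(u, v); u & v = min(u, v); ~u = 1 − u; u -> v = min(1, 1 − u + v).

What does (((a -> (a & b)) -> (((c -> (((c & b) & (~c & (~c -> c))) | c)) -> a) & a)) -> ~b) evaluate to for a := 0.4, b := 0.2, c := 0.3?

1.00

(a & b) = min(0.4, 0.2) = 0.2
(a -> (a & b)): min(1, 1 − 0.4 + 0.2) = 0.8
(c & b) = min(0.3, 0.2) = 0.2
~c: Łukasiewicz ¬ gives 1 − 0.3 = 0.7
~c: Łukasiewicz ¬ gives 1 − 0.3 = 0.7
(~c -> c): min(1, 1 − 0.7 + 0.3) = 0.6
(~c & (~c -> c)) = min(0.7, 0.6) = 0.6
((c & b) & (~c & (~c -> c))) = min(0.2, 0.6) = 0.2
(((c & b) & (~c & (~c -> c))) | c) = max(0.2, 0.3) = 0.3
(c -> (((c & b) & (~c & (~c -> c))) | c)): min(1, 1 − 0.3 + 0.3) = 1
((c -> (((c & b) & (~c & (~c -> c))) | c)) -> a): min(1, 1 − 1 + 0.4) = 0.4
(((c -> (((c & b) & (~c & (~c -> c))) | c)) -> a) & a) = min(0.4, 0.4) = 0.4
((a -> (a & b)) -> (((c -> (((c & b) & (~c & (~c -> c))) | c)) -> a) & a)): min(1, 1 − 0.8 + 0.4) = 0.6
~b: Łukasiewicz ¬ gives 1 − 0.2 = 0.8
(((a -> (a & b)) -> (((c -> (((c & b) & (~c & (~c -> c))) | c)) -> a) & a)) -> ~b): min(1, 1 − 0.6 + 0.8) = 1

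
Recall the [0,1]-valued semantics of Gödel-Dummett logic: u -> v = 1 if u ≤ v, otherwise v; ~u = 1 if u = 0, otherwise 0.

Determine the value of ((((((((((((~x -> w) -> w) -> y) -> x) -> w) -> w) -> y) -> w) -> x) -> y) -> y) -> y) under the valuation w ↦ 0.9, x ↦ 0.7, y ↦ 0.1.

~x: Gödel ¬ of 0.7 = 0 (operand ≠ 0)
(~x -> w): 0 ≤ 0.9, so result = 1
((~x -> w) -> w): 1 > 0.9, so result = 0.9
(((~x -> w) -> w) -> y): 0.9 > 0.1, so result = 0.1
((((~x -> w) -> w) -> y) -> x): 0.1 ≤ 0.7, so result = 1
(((((~x -> w) -> w) -> y) -> x) -> w): 1 > 0.9, so result = 0.9
((((((~x -> w) -> w) -> y) -> x) -> w) -> w): 0.9 ≤ 0.9, so result = 1
(((((((~x -> w) -> w) -> y) -> x) -> w) -> w) -> y): 1 > 0.1, so result = 0.1
((((((((~x -> w) -> w) -> y) -> x) -> w) -> w) -> y) -> w): 0.1 ≤ 0.9, so result = 1
(((((((((~x -> w) -> w) -> y) -> x) -> w) -> w) -> y) -> w) -> x): 1 > 0.7, so result = 0.7
((((((((((~x -> w) -> w) -> y) -> x) -> w) -> w) -> y) -> w) -> x) -> y): 0.7 > 0.1, so result = 0.1
(((((((((((~x -> w) -> w) -> y) -> x) -> w) -> w) -> y) -> w) -> x) -> y) -> y): 0.1 ≤ 0.1, so result = 1
((((((((((((~x -> w) -> w) -> y) -> x) -> w) -> w) -> y) -> w) -> x) -> y) -> y) -> y): 1 > 0.1, so result = 0.1

0.10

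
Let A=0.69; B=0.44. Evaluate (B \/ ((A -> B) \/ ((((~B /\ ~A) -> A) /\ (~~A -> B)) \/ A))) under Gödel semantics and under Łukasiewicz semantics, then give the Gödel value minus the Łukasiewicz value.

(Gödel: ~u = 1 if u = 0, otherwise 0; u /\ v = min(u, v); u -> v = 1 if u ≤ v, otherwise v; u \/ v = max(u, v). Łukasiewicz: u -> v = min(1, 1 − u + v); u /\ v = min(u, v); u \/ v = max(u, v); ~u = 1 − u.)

Gödel evaluation:
  (A -> B): 0.69 > 0.44, so result = 0.44
  ~B: Gödel ¬ of 0.44 = 0 (operand ≠ 0)
  ~A: Gödel ¬ of 0.69 = 0 (operand ≠ 0)
  (~B /\ ~A) = min(0, 0) = 0
  ((~B /\ ~A) -> A): 0 ≤ 0.69, so result = 1
  ~A: Gödel ¬ of 0.69 = 0 (operand ≠ 0)
  ~~A: Gödel ¬ of 0 = 1 (operand is 0)
  (~~A -> B): 1 > 0.44, so result = 0.44
  (((~B /\ ~A) -> A) /\ (~~A -> B)) = min(1, 0.44) = 0.44
  ((((~B /\ ~A) -> A) /\ (~~A -> B)) \/ A) = max(0.44, 0.69) = 0.69
  ((A -> B) \/ ((((~B /\ ~A) -> A) /\ (~~A -> B)) \/ A)) = max(0.44, 0.69) = 0.69
  (B \/ ((A -> B) \/ ((((~B /\ ~A) -> A) /\ (~~A -> B)) \/ A))) = max(0.44, 0.69) = 0.69
  Gödel value = 0.69
Łukasiewicz evaluation:
  (A -> B): min(1, 1 − 0.69 + 0.44) = 0.75
  ~B: Łukasiewicz ¬ gives 1 − 0.44 = 0.56
  ~A: Łukasiewicz ¬ gives 1 − 0.69 = 0.31
  (~B /\ ~A) = min(0.56, 0.31) = 0.31
  ((~B /\ ~A) -> A): min(1, 1 − 0.31 + 0.69) = 1
  ~A: Łukasiewicz ¬ gives 1 − 0.69 = 0.31
  ~~A: Łukasiewicz ¬ gives 1 − 0.31 = 0.69
  (~~A -> B): min(1, 1 − 0.69 + 0.44) = 0.75
  (((~B /\ ~A) -> A) /\ (~~A -> B)) = min(1, 0.75) = 0.75
  ((((~B /\ ~A) -> A) /\ (~~A -> B)) \/ A) = max(0.75, 0.69) = 0.75
  ((A -> B) \/ ((((~B /\ ~A) -> A) /\ (~~A -> B)) \/ A)) = max(0.75, 0.75) = 0.75
  (B \/ ((A -> B) \/ ((((~B /\ ~A) -> A) /\ (~~A -> B)) \/ A))) = max(0.44, 0.75) = 0.75
  Łukasiewicz value = 0.75
Difference: 0.69 − 0.75 = -0.06

-0.06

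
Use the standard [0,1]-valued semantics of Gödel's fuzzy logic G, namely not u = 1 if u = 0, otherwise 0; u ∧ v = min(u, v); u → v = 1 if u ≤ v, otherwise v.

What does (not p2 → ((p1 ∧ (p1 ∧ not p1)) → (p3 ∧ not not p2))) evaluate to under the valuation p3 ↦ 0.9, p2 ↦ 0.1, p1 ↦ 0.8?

not p2: Gödel ¬ of 0.1 = 0 (operand ≠ 0)
not p1: Gödel ¬ of 0.8 = 0 (operand ≠ 0)
(p1 ∧ not p1) = min(0.8, 0) = 0
(p1 ∧ (p1 ∧ not p1)) = min(0.8, 0) = 0
not p2: Gödel ¬ of 0.1 = 0 (operand ≠ 0)
not not p2: Gödel ¬ of 0 = 1 (operand is 0)
(p3 ∧ not not p2) = min(0.9, 1) = 0.9
((p1 ∧ (p1 ∧ not p1)) → (p3 ∧ not not p2)): 0 ≤ 0.9, so result = 1
(not p2 → ((p1 ∧ (p1 ∧ not p1)) → (p3 ∧ not not p2))): 0 ≤ 1, so result = 1

1.00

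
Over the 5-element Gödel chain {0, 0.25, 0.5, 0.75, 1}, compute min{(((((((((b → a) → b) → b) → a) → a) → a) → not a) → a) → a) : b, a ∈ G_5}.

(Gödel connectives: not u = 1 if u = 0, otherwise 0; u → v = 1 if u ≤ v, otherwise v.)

The minimum is attained at b = 0, a = 0.25:
  (b → a): 0 ≤ 0.25, so result = 1
  ((b → a) → b): 1 > 0, so result = 0
  (((b → a) → b) → b): 0 ≤ 0, so result = 1
  ((((b → a) → b) → b) → a): 1 > 0.25, so result = 0.25
  (((((b → a) → b) → b) → a) → a): 0.25 ≤ 0.25, so result = 1
  ((((((b → a) → b) → b) → a) → a) → a): 1 > 0.25, so result = 0.25
  not a: Gödel ¬ of 0.25 = 0 (operand ≠ 0)
  (((((((b → a) → b) → b) → a) → a) → a) → not a): 0.25 > 0, so result = 0
  ((((((((b → a) → b) → b) → a) → a) → a) → not a) → a): 0 ≤ 0.25, so result = 1
  (((((((((b → a) → b) → b) → a) → a) → a) → not a) → a) → a): 1 > 0.25, so result = 0.25
Checking all 25 assignments confirms none give a value below 0.25.

0.25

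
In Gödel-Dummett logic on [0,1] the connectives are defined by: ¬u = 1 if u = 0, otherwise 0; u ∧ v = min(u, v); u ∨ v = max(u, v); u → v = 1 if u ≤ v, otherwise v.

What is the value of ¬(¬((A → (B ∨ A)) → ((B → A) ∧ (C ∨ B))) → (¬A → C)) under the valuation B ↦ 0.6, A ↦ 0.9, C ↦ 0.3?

0.00

(B ∨ A) = max(0.6, 0.9) = 0.9
(A → (B ∨ A)): 0.9 ≤ 0.9, so result = 1
(B → A): 0.6 ≤ 0.9, so result = 1
(C ∨ B) = max(0.3, 0.6) = 0.6
((B → A) ∧ (C ∨ B)) = min(1, 0.6) = 0.6
((A → (B ∨ A)) → ((B → A) ∧ (C ∨ B))): 1 > 0.6, so result = 0.6
¬((A → (B ∨ A)) → ((B → A) ∧ (C ∨ B))): Gödel ¬ of 0.6 = 0 (operand ≠ 0)
¬A: Gödel ¬ of 0.9 = 0 (operand ≠ 0)
(¬A → C): 0 ≤ 0.3, so result = 1
(¬((A → (B ∨ A)) → ((B → A) ∧ (C ∨ B))) → (¬A → C)): 0 ≤ 1, so result = 1
¬(¬((A → (B ∨ A)) → ((B → A) ∧ (C ∨ B))) → (¬A → C)): Gödel ¬ of 1 = 0 (operand ≠ 0)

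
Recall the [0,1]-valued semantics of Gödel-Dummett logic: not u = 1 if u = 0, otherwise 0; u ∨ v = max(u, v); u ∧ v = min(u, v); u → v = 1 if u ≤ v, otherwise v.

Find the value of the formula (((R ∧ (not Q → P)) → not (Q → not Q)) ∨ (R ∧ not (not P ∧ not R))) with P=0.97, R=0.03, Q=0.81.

1.00

not Q: Gödel ¬ of 0.81 = 0 (operand ≠ 0)
(not Q → P): 0 ≤ 0.97, so result = 1
(R ∧ (not Q → P)) = min(0.03, 1) = 0.03
not Q: Gödel ¬ of 0.81 = 0 (operand ≠ 0)
(Q → not Q): 0.81 > 0, so result = 0
not (Q → not Q): Gödel ¬ of 0 = 1 (operand is 0)
((R ∧ (not Q → P)) → not (Q → not Q)): 0.03 ≤ 1, so result = 1
not P: Gödel ¬ of 0.97 = 0 (operand ≠ 0)
not R: Gödel ¬ of 0.03 = 0 (operand ≠ 0)
(not P ∧ not R) = min(0, 0) = 0
not (not P ∧ not R): Gödel ¬ of 0 = 1 (operand is 0)
(R ∧ not (not P ∧ not R)) = min(0.03, 1) = 0.03
(((R ∧ (not Q → P)) → not (Q → not Q)) ∨ (R ∧ not (not P ∧ not R))) = max(1, 0.03) = 1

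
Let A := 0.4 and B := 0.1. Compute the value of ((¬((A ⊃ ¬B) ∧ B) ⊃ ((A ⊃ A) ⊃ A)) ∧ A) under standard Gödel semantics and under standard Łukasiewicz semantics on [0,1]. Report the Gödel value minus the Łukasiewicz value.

0.00

Gödel evaluation:
  ¬B: Gödel ¬ of 0.1 = 0 (operand ≠ 0)
  (A ⊃ ¬B): 0.4 > 0, so result = 0
  ((A ⊃ ¬B) ∧ B) = min(0, 0.1) = 0
  ¬((A ⊃ ¬B) ∧ B): Gödel ¬ of 0 = 1 (operand is 0)
  (A ⊃ A): 0.4 ≤ 0.4, so result = 1
  ((A ⊃ A) ⊃ A): 1 > 0.4, so result = 0.4
  (¬((A ⊃ ¬B) ∧ B) ⊃ ((A ⊃ A) ⊃ A)): 1 > 0.4, so result = 0.4
  ((¬((A ⊃ ¬B) ∧ B) ⊃ ((A ⊃ A) ⊃ A)) ∧ A) = min(0.4, 0.4) = 0.4
  Gödel value = 0.4
Łukasiewicz evaluation:
  ¬B: Łukasiewicz ¬ gives 1 − 0.1 = 0.9
  (A ⊃ ¬B): min(1, 1 − 0.4 + 0.9) = 1
  ((A ⊃ ¬B) ∧ B) = min(1, 0.1) = 0.1
  ¬((A ⊃ ¬B) ∧ B): Łukasiewicz ¬ gives 1 − 0.1 = 0.9
  (A ⊃ A): min(1, 1 − 0.4 + 0.4) = 1
  ((A ⊃ A) ⊃ A): min(1, 1 − 1 + 0.4) = 0.4
  (¬((A ⊃ ¬B) ∧ B) ⊃ ((A ⊃ A) ⊃ A)): min(1, 1 − 0.9 + 0.4) = 0.5
  ((¬((A ⊃ ¬B) ∧ B) ⊃ ((A ⊃ A) ⊃ A)) ∧ A) = min(0.5, 0.4) = 0.4
  Łukasiewicz value = 0.4
Difference: 0.4 − 0.4 = 0.00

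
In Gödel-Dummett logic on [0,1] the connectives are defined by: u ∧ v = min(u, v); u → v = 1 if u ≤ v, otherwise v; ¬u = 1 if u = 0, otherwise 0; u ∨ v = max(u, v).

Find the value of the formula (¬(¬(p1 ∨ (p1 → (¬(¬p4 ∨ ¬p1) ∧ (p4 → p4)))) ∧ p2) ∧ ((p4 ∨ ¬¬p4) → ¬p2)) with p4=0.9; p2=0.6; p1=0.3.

0.00

¬p4: Gödel ¬ of 0.9 = 0 (operand ≠ 0)
¬p1: Gödel ¬ of 0.3 = 0 (operand ≠ 0)
(¬p4 ∨ ¬p1) = max(0, 0) = 0
¬(¬p4 ∨ ¬p1): Gödel ¬ of 0 = 1 (operand is 0)
(p4 → p4): 0.9 ≤ 0.9, so result = 1
(¬(¬p4 ∨ ¬p1) ∧ (p4 → p4)) = min(1, 1) = 1
(p1 → (¬(¬p4 ∨ ¬p1) ∧ (p4 → p4))): 0.3 ≤ 1, so result = 1
(p1 ∨ (p1 → (¬(¬p4 ∨ ¬p1) ∧ (p4 → p4)))) = max(0.3, 1) = 1
¬(p1 ∨ (p1 → (¬(¬p4 ∨ ¬p1) ∧ (p4 → p4)))): Gödel ¬ of 1 = 0 (operand ≠ 0)
(¬(p1 ∨ (p1 → (¬(¬p4 ∨ ¬p1) ∧ (p4 → p4)))) ∧ p2) = min(0, 0.6) = 0
¬(¬(p1 ∨ (p1 → (¬(¬p4 ∨ ¬p1) ∧ (p4 → p4)))) ∧ p2): Gödel ¬ of 0 = 1 (operand is 0)
¬p4: Gödel ¬ of 0.9 = 0 (operand ≠ 0)
¬¬p4: Gödel ¬ of 0 = 1 (operand is 0)
(p4 ∨ ¬¬p4) = max(0.9, 1) = 1
¬p2: Gödel ¬ of 0.6 = 0 (operand ≠ 0)
((p4 ∨ ¬¬p4) → ¬p2): 1 > 0, so result = 0
(¬(¬(p1 ∨ (p1 → (¬(¬p4 ∨ ¬p1) ∧ (p4 → p4)))) ∧ p2) ∧ ((p4 ∨ ¬¬p4) → ¬p2)) = min(1, 0) = 0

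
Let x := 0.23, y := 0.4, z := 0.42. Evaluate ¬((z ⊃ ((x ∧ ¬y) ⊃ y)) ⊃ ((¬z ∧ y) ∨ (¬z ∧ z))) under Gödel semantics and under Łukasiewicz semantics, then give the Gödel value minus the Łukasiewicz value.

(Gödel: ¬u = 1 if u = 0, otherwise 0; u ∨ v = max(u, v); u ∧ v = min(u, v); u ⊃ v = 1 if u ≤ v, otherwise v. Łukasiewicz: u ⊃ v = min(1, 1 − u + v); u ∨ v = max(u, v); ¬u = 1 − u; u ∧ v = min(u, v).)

0.42

Gödel evaluation:
  ¬y: Gödel ¬ of 0.4 = 0 (operand ≠ 0)
  (x ∧ ¬y) = min(0.23, 0) = 0
  ((x ∧ ¬y) ⊃ y): 0 ≤ 0.4, so result = 1
  (z ⊃ ((x ∧ ¬y) ⊃ y)): 0.42 ≤ 1, so result = 1
  ¬z: Gödel ¬ of 0.42 = 0 (operand ≠ 0)
  (¬z ∧ y) = min(0, 0.4) = 0
  ¬z: Gödel ¬ of 0.42 = 0 (operand ≠ 0)
  (¬z ∧ z) = min(0, 0.42) = 0
  ((¬z ∧ y) ∨ (¬z ∧ z)) = max(0, 0) = 0
  ((z ⊃ ((x ∧ ¬y) ⊃ y)) ⊃ ((¬z ∧ y) ∨ (¬z ∧ z))): 1 > 0, so result = 0
  ¬((z ⊃ ((x ∧ ¬y) ⊃ y)) ⊃ ((¬z ∧ y) ∨ (¬z ∧ z))): Gödel ¬ of 0 = 1 (operand is 0)
  Gödel value = 1
Łukasiewicz evaluation:
  ¬y: Łukasiewicz ¬ gives 1 − 0.4 = 0.6
  (x ∧ ¬y) = min(0.23, 0.6) = 0.23
  ((x ∧ ¬y) ⊃ y): min(1, 1 − 0.23 + 0.4) = 1
  (z ⊃ ((x ∧ ¬y) ⊃ y)): min(1, 1 − 0.42 + 1) = 1
  ¬z: Łukasiewicz ¬ gives 1 − 0.42 = 0.58
  (¬z ∧ y) = min(0.58, 0.4) = 0.4
  ¬z: Łukasiewicz ¬ gives 1 − 0.42 = 0.58
  (¬z ∧ z) = min(0.58, 0.42) = 0.42
  ((¬z ∧ y) ∨ (¬z ∧ z)) = max(0.4, 0.42) = 0.42
  ((z ⊃ ((x ∧ ¬y) ⊃ y)) ⊃ ((¬z ∧ y) ∨ (¬z ∧ z))): min(1, 1 − 1 + 0.42) = 0.42
  ¬((z ⊃ ((x ∧ ¬y) ⊃ y)) ⊃ ((¬z ∧ y) ∨ (¬z ∧ z))): Łukasiewicz ¬ gives 1 − 0.42 = 0.58
  Łukasiewicz value = 0.58
Difference: 1 − 0.58 = 0.42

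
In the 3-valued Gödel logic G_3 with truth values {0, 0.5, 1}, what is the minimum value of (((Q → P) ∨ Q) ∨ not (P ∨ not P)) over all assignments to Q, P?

The minimum is attained at Q = 0.5, P = 0:
  (Q → P): 0.5 > 0, so result = 0
  ((Q → P) ∨ Q) = max(0, 0.5) = 0.5
  not P: Gödel ¬ of 0 = 1 (operand is 0)
  (P ∨ not P) = max(0, 1) = 1
  not (P ∨ not P): Gödel ¬ of 1 = 0 (operand ≠ 0)
  (((Q → P) ∨ Q) ∨ not (P ∨ not P)) = max(0.5, 0) = 0.5
Checking all 9 assignments confirms none give a value below 0.50.

0.50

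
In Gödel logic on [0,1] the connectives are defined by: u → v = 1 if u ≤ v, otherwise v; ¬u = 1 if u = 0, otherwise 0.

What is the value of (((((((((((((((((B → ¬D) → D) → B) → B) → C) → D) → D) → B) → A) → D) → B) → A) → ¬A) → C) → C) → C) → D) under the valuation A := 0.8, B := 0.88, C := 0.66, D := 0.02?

0.02

¬D: Gödel ¬ of 0.02 = 0 (operand ≠ 0)
(B → ¬D): 0.88 > 0, so result = 0
((B → ¬D) → D): 0 ≤ 0.02, so result = 1
(((B → ¬D) → D) → B): 1 > 0.88, so result = 0.88
((((B → ¬D) → D) → B) → B): 0.88 ≤ 0.88, so result = 1
(((((B → ¬D) → D) → B) → B) → C): 1 > 0.66, so result = 0.66
((((((B → ¬D) → D) → B) → B) → C) → D): 0.66 > 0.02, so result = 0.02
(((((((B → ¬D) → D) → B) → B) → C) → D) → D): 0.02 ≤ 0.02, so result = 1
((((((((B → ¬D) → D) → B) → B) → C) → D) → D) → B): 1 > 0.88, so result = 0.88
(((((((((B → ¬D) → D) → B) → B) → C) → D) → D) → B) → A): 0.88 > 0.8, so result = 0.8
((((((((((B → ¬D) → D) → B) → B) → C) → D) → D) → B) → A) → D): 0.8 > 0.02, so result = 0.02
(((((((((((B → ¬D) → D) → B) → B) → C) → D) → D) → B) → A) → D) → B): 0.02 ≤ 0.88, so result = 1
((((((((((((B → ¬D) → D) → B) → B) → C) → D) → D) → B) → A) → D) → B) → A): 1 > 0.8, so result = 0.8
¬A: Gödel ¬ of 0.8 = 0 (operand ≠ 0)
(((((((((((((B → ¬D) → D) → B) → B) → C) → D) → D) → B) → A) → D) → B) → A) → ¬A): 0.8 > 0, so result = 0
((((((((((((((B → ¬D) → D) → B) → B) → C) → D) → D) → B) → A) → D) → B) → A) → ¬A) → C): 0 ≤ 0.66, so result = 1
(((((((((((((((B → ¬D) → D) → B) → B) → C) → D) → D) → B) → A) → D) → B) → A) → ¬A) → C) → C): 1 > 0.66, so result = 0.66
((((((((((((((((B → ¬D) → D) → B) → B) → C) → D) → D) → B) → A) → D) → B) → A) → ¬A) → C) → C) → C): 0.66 ≤ 0.66, so result = 1
(((((((((((((((((B → ¬D) → D) → B) → B) → C) → D) → D) → B) → A) → D) → B) → A) → ¬A) → C) → C) → C) → D): 1 > 0.02, so result = 0.02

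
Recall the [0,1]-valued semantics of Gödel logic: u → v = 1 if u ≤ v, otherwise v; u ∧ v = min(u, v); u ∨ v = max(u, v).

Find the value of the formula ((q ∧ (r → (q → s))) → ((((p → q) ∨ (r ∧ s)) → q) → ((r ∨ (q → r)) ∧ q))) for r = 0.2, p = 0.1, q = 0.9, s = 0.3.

0.20

(q → s): 0.9 > 0.3, so result = 0.3
(r → (q → s)): 0.2 ≤ 0.3, so result = 1
(q ∧ (r → (q → s))) = min(0.9, 1) = 0.9
(p → q): 0.1 ≤ 0.9, so result = 1
(r ∧ s) = min(0.2, 0.3) = 0.2
((p → q) ∨ (r ∧ s)) = max(1, 0.2) = 1
(((p → q) ∨ (r ∧ s)) → q): 1 > 0.9, so result = 0.9
(q → r): 0.9 > 0.2, so result = 0.2
(r ∨ (q → r)) = max(0.2, 0.2) = 0.2
((r ∨ (q → r)) ∧ q) = min(0.2, 0.9) = 0.2
((((p → q) ∨ (r ∧ s)) → q) → ((r ∨ (q → r)) ∧ q)): 0.9 > 0.2, so result = 0.2
((q ∧ (r → (q → s))) → ((((p → q) ∨ (r ∧ s)) → q) → ((r ∨ (q → r)) ∧ q))): 0.9 > 0.2, so result = 0.2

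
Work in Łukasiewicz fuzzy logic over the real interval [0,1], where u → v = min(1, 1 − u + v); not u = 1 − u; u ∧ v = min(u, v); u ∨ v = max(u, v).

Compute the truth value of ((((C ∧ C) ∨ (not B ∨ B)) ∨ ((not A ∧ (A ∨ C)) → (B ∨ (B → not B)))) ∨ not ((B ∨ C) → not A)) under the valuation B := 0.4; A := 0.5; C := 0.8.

(C ∧ C) = min(0.8, 0.8) = 0.8
not B: Łukasiewicz ¬ gives 1 − 0.4 = 0.6
(not B ∨ B) = max(0.6, 0.4) = 0.6
((C ∧ C) ∨ (not B ∨ B)) = max(0.8, 0.6) = 0.8
not A: Łukasiewicz ¬ gives 1 − 0.5 = 0.5
(A ∨ C) = max(0.5, 0.8) = 0.8
(not A ∧ (A ∨ C)) = min(0.5, 0.8) = 0.5
not B: Łukasiewicz ¬ gives 1 − 0.4 = 0.6
(B → not B): min(1, 1 − 0.4 + 0.6) = 1
(B ∨ (B → not B)) = max(0.4, 1) = 1
((not A ∧ (A ∨ C)) → (B ∨ (B → not B))): min(1, 1 − 0.5 + 1) = 1
(((C ∧ C) ∨ (not B ∨ B)) ∨ ((not A ∧ (A ∨ C)) → (B ∨ (B → not B)))) = max(0.8, 1) = 1
(B ∨ C) = max(0.4, 0.8) = 0.8
not A: Łukasiewicz ¬ gives 1 − 0.5 = 0.5
((B ∨ C) → not A): min(1, 1 − 0.8 + 0.5) = 0.7
not ((B ∨ C) → not A): Łukasiewicz ¬ gives 1 − 0.7 = 0.3
((((C ∧ C) ∨ (not B ∨ B)) ∨ ((not A ∧ (A ∨ C)) → (B ∨ (B → not B)))) ∨ not ((B ∨ C) → not A)) = max(1, 0.3) = 1

1.00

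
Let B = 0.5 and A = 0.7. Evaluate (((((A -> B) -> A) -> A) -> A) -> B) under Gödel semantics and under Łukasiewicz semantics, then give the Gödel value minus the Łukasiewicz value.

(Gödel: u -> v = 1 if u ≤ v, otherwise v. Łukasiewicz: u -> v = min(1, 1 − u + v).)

Gödel evaluation:
  (A -> B): 0.7 > 0.5, so result = 0.5
  ((A -> B) -> A): 0.5 ≤ 0.7, so result = 1
  (((A -> B) -> A) -> A): 1 > 0.7, so result = 0.7
  ((((A -> B) -> A) -> A) -> A): 0.7 ≤ 0.7, so result = 1
  (((((A -> B) -> A) -> A) -> A) -> B): 1 > 0.5, so result = 0.5
  Gödel value = 0.5
Łukasiewicz evaluation:
  (A -> B): min(1, 1 − 0.7 + 0.5) = 0.8
  ((A -> B) -> A): min(1, 1 − 0.8 + 0.7) = 0.9
  (((A -> B) -> A) -> A): min(1, 1 − 0.9 + 0.7) = 0.8
  ((((A -> B) -> A) -> A) -> A): min(1, 1 − 0.8 + 0.7) = 0.9
  (((((A -> B) -> A) -> A) -> A) -> B): min(1, 1 − 0.9 + 0.5) = 0.6
  Łukasiewicz value = 0.6
Difference: 0.5 − 0.6 = -0.10

-0.10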